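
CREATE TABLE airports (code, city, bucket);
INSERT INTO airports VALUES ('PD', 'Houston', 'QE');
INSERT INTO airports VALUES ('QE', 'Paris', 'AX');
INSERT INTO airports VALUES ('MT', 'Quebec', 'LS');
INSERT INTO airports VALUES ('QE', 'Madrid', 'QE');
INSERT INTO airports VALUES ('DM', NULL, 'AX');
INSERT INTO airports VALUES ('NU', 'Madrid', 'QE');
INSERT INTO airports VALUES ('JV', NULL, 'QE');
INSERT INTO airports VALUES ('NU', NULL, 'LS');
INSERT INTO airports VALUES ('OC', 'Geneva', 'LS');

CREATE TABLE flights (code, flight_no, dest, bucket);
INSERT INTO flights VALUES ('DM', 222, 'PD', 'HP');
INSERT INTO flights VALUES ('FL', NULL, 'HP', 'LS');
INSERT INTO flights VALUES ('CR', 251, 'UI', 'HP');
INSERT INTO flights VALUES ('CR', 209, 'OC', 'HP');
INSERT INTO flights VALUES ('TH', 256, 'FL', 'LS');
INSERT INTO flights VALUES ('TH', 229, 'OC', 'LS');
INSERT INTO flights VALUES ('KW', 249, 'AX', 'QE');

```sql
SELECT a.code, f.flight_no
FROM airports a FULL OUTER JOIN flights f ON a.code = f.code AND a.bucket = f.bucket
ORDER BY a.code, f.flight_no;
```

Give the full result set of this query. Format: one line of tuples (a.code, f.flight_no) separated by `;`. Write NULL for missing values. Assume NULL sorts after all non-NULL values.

(DM, NULL); (JV, NULL); (MT, NULL); (NU, NULL); (NU, NULL); (OC, NULL); (PD, NULL); (QE, NULL); (QE, NULL); (NULL, 209); (NULL, 222); (NULL, 229); (NULL, 249); (NULL, 251); (NULL, 256); (NULL, NULL)

FULL OUTER JOIN keeps every row from both sides; unmatched rows get NULL for the other side's columns.
Matching on a.code = f.code AND a.bucket = f.bucket.
- code=PD, bucket=QE: no f row matches, row kept with f columns NULL.
- code=QE, bucket=AX: no f row matches, row kept with f columns NULL.
- code=MT, bucket=LS: no f row matches, row kept with f columns NULL.
- code=QE, bucket=QE: no f row matches, row kept with f columns NULL.
- code=DM, bucket=AX: no f row matches, row kept with f columns NULL.
- code=NU, bucket=QE: no f row matches, row kept with f columns NULL.
- code=JV, bucket=QE: no f row matches, row kept with f columns NULL.
- code=NU, bucket=LS: no f row matches, row kept with f columns NULL.
- code=OC, bucket=LS: no f row matches, row kept with f columns NULL.
- 7 row(s) from f found no a partner → padded with NULL.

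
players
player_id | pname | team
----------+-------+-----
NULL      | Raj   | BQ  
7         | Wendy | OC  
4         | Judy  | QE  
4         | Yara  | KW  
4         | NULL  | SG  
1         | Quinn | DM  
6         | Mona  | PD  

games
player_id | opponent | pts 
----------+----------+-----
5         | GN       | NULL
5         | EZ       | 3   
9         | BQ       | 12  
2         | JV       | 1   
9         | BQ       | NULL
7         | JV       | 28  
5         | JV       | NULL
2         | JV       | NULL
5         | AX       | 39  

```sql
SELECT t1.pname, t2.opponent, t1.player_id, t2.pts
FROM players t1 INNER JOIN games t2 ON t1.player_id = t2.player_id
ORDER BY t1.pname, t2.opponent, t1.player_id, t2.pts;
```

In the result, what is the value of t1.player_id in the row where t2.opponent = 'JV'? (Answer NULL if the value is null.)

7

INNER JOIN keeps only pairs where the ON condition holds.
Matching on t1.player_id = t2.player_id. A NULL in a compared column never satisfies the condition.
- t1 (player_id=NULL) has no partner → excluded.
- t1 (player_id=7) pairs with 1 row(s) of t2.
- t1 (player_id=4) has no partner → excluded.
- t1 (player_id=4) has no partner → excluded.
- t1 (player_id=4) has no partner → excluded.
- t1 (player_id=1) has no partner → excluded.
- t1 (player_id=6) has no partner → excluded.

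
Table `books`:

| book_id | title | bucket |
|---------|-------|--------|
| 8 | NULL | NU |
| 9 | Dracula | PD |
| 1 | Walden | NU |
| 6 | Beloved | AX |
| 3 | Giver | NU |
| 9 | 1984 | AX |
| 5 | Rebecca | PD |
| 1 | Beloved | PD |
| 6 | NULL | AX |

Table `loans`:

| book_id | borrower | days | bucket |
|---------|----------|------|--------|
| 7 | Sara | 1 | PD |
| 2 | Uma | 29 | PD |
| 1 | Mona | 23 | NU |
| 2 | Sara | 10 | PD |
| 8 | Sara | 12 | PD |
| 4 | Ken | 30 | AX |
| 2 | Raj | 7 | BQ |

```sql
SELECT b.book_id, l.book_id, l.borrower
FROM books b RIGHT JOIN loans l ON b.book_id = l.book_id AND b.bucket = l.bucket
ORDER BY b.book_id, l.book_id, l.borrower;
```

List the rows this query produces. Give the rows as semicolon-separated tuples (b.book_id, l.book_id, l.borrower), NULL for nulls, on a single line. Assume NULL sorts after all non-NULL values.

(1, 1, Mona); (NULL, 2, Raj); (NULL, 2, Sara); (NULL, 2, Uma); (NULL, 4, Ken); (NULL, 7, Sara); (NULL, 8, Sara)

RIGHT JOIN keeps every row from `loans`; unmatched rows get NULL for `books`'s columns.
Matching on b.book_id = l.book_id AND b.bucket = l.bucket.
- book_id=8, bucket=NU: no matching l row.
- book_id=9, bucket=PD: no matching l row.
- book_id=1, bucket=NU: 1 matching l row(s), so 1 row(s) emitted.
- book_id=6, bucket=AX: no matching l row.
- book_id=3, bucket=NU: no matching l row.
- book_id=9, bucket=AX: no matching l row.
- book_id=5, bucket=PD: no matching l row.
- book_id=1, bucket=PD: no matching l row.
- book_id=6, bucket=AX: no matching l row.
- 6 row(s) from l found no b partner → padded with NULL.
After projecting and ordering:
b.book_id | l.book_id | l.borrower
1 | 1 | Mona
NULL | 2 | Raj
NULL | 2 | Sara
NULL | 2 | Uma
NULL | 4 | Ken
NULL | 7 | Sara
NULL | 8 | Sara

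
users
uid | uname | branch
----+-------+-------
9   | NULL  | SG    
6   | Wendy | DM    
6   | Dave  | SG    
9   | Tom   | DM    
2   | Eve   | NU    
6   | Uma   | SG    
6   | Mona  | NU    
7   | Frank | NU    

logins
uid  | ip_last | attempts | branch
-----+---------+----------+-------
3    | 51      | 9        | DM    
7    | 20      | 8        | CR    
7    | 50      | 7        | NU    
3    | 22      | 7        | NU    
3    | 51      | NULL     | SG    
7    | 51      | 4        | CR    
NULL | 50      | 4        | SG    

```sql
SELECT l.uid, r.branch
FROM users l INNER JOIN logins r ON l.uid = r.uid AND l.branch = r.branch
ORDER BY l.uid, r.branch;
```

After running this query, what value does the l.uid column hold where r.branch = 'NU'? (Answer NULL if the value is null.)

7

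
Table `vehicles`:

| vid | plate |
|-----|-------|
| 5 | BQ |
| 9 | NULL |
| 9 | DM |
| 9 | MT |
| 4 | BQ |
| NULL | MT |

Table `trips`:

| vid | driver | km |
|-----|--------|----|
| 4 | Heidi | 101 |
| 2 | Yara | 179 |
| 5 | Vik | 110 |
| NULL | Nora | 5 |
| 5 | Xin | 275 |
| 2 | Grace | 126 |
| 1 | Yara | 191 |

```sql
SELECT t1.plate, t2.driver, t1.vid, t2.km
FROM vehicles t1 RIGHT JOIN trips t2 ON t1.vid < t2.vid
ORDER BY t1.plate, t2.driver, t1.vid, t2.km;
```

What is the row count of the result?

7

RIGHT JOIN keeps every row from `trips`; unmatched rows get NULL for `vehicles`'s columns.
Matching on t1.vid < t2.vid. A NULL in a compared column never satisfies the condition.
Matched pairs: 2; unmatched t2 rows kept: 5.
Total: 2 matched + 5 padded = 7 rows.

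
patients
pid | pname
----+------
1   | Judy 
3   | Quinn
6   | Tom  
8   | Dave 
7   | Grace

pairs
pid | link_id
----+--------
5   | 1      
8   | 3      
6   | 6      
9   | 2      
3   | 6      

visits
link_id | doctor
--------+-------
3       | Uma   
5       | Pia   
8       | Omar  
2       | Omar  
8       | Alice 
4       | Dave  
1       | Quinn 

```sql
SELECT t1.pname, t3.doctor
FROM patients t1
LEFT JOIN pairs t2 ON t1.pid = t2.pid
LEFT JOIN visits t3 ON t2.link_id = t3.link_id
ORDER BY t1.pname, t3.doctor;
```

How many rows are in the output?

Step 1 — t1 LEFT JOIN t2 on pid → 5 row(s).
Then LEFT JOIN `visits t3` on link_id: each of those 5 rows is kept; rows whose t2.link_id has no match in t3 get NULL for t3's columns.
Result: 5 row(s).

5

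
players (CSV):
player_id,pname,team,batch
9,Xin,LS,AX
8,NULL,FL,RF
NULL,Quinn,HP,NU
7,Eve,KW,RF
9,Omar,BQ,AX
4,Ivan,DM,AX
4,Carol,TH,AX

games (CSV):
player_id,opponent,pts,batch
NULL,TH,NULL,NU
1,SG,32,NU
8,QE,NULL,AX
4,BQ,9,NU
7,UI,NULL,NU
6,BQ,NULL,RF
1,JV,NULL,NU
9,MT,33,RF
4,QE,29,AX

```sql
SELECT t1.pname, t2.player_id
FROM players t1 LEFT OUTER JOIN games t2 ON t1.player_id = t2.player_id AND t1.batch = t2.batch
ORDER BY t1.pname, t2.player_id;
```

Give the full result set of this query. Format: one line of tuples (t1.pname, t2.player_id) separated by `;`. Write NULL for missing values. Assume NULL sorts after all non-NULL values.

LEFT JOIN keeps every row from `players`; unmatched rows get NULL for `games`'s columns.
Matching on t1.player_id = t2.player_id AND t1.batch = t2.batch. A NULL in a compared column never satisfies the condition.
Matched pairs: 2; unmatched t1 rows kept: 5.

(Carol, 4); (Eve, NULL); (Ivan, 4); (Omar, NULL); (Quinn, NULL); (Xin, NULL); (NULL, NULL)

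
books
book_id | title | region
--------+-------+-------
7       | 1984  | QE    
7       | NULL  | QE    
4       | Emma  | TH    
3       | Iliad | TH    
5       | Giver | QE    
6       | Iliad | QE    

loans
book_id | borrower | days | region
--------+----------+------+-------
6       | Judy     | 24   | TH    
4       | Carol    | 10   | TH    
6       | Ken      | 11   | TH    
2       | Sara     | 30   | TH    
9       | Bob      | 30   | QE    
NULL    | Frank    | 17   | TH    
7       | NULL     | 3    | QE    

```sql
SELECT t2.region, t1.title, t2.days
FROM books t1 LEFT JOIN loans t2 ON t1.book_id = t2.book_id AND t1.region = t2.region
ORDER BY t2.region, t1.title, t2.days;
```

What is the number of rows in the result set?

LEFT JOIN keeps every row from `books`; unmatched rows get NULL for `loans`'s columns.
Matching on t1.book_id = t2.book_id AND t1.region = t2.region. A NULL in a compared column never satisfies the condition.
- t1 (book_id=7, region=QE) pairs with 1 row(s) of t2.
- t1 (book_id=7, region=QE) pairs with 1 row(s) of t2.
- t1 (book_id=4, region=TH) pairs with 1 row(s) of t2.
- t1 (book_id=3, region=TH) has no partner → padded with NULL.
- t1 (book_id=5, region=QE) has no partner → padded with NULL.
- t1 (book_id=6, region=QE) has no partner → padded with NULL.
Total: 3 matched + 3 padded = 6 rows.

6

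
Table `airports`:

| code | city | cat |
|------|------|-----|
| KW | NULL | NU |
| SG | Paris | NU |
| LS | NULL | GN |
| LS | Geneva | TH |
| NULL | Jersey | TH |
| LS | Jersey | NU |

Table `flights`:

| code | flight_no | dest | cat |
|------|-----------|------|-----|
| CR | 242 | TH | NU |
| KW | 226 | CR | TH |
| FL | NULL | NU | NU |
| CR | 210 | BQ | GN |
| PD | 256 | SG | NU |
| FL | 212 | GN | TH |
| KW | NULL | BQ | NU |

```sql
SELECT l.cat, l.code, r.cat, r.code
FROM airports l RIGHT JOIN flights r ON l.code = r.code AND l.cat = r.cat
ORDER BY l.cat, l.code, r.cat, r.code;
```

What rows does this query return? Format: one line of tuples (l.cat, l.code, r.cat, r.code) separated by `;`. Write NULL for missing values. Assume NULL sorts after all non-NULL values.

RIGHT JOIN keeps every row from `flights`; unmatched rows get NULL for `airports`'s columns.
Matching on l.code = r.code AND l.cat = r.cat. A NULL in a compared column never satisfies the condition.
- l (code=KW, cat=NU) pairs with 1 row(s) of r.
- l (code=SG, cat=NU) has no partner in r.
- l (code=LS, cat=GN) has no partner in r.
- l (code=LS, cat=TH) has no partner in r.
- l (code=NULL, cat=TH) has no partner in r.
- l (code=LS, cat=NU) has no partner in r.
- 6 r row(s) had no l match → kept, l columns NULL.
After projecting and ordering:
l.cat | l.code | r.cat | r.code
NU | KW | NU | KW
NULL | NULL | GN | CR
NULL | NULL | NU | CR
NULL | NULL | NU | FL
NULL | NULL | NU | PD
NULL | NULL | TH | FL
NULL | NULL | TH | KW

(NU, KW, NU, KW); (NULL, NULL, GN, CR); (NULL, NULL, NU, CR); (NULL, NULL, NU, FL); (NULL, NULL, NU, PD); (NULL, NULL, TH, FL); (NULL, NULL, TH, KW)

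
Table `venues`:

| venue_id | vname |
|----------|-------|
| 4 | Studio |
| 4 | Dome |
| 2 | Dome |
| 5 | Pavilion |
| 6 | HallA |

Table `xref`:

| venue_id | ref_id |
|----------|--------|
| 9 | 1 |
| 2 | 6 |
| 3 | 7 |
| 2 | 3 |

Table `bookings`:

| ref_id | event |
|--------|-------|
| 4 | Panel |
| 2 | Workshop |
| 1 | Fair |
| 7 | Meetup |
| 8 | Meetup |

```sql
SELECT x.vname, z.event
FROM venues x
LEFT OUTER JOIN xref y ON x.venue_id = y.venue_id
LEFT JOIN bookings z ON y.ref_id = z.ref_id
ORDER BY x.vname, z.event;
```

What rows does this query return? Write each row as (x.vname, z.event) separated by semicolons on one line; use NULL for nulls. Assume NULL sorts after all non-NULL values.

(Dome, NULL); (Dome, NULL); (Dome, NULL); (HallA, NULL); (Pavilion, NULL); (Studio, NULL)

Step 1 — x LEFT JOIN y on venue_id → 6 row(s).
Then LEFT JOIN `bookings z` on ref_id: each of those 6 rows is kept; rows whose y.ref_id has no match in z get NULL for z's columns.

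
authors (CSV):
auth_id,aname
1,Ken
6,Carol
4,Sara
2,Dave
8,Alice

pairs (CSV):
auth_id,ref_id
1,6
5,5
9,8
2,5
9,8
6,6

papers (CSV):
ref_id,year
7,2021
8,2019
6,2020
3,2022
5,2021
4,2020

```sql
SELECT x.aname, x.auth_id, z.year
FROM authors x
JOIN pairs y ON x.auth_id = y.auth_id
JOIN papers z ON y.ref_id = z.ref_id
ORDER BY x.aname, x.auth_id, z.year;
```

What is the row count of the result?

3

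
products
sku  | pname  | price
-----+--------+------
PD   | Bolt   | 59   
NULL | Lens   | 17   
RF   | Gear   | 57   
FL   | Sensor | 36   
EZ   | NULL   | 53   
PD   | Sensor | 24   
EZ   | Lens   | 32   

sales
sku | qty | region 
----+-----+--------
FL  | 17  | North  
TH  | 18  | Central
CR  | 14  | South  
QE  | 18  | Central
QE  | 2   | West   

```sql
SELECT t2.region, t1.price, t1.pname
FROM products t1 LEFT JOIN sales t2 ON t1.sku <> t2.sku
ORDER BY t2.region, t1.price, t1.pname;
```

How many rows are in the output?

30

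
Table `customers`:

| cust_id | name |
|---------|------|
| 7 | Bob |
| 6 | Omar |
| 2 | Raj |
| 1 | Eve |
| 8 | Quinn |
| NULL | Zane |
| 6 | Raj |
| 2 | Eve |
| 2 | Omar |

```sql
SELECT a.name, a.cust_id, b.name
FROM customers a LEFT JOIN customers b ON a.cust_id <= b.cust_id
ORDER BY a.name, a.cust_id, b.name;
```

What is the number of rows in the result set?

LEFT JOIN keeps every row from `customers a`; unmatched rows get NULL for `customers b`'s columns.
Matching on a.cust_id <= b.cust_id. A NULL in a compared column never satisfies the condition.
- cust_id=7: 2 matching b row(s), so 2 row(s) emitted.
- cust_id=6: 4 matching b row(s), so 4 row(s) emitted.
- cust_id=2: 7 matching b row(s), so 7 row(s) emitted.
- cust_id=1: 8 matching b row(s), so 8 row(s) emitted.
- cust_id=8: 1 matching b row(s), so 1 row(s) emitted.
- cust_id=NULL: no b row matches, row kept with b columns NULL.
- cust_id=6: 4 matching b row(s), so 4 row(s) emitted.
- cust_id=2: 7 matching b row(s), so 7 row(s) emitted.
- cust_id=2: 7 matching b row(s), so 7 row(s) emitted.
Total: 40 matched + 1 padded = 41 rows.

41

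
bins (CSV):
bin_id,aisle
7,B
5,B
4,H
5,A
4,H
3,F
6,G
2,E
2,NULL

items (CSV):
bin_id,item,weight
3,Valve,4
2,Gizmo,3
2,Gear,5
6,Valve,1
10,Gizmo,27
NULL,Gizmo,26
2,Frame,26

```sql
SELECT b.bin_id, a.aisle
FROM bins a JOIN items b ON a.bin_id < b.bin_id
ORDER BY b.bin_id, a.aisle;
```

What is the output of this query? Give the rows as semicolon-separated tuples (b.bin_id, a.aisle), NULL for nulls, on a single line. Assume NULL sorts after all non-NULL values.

(3, E); (3, NULL); (6, A); (6, B); (6, E); (6, F); (6, H); (6, H); (6, NULL); (10, A); (10, B); (10, B); (10, E); (10, F); (10, G); (10, H); (10, H); (10, NULL)

INNER JOIN keeps only pairs where the ON condition holds.
Matching on a.bin_id < b.bin_id. A NULL in a compared column never satisfies the condition.
- a (bin_id=7) pairs with 1 row(s) of b.
- a (bin_id=5) pairs with 2 row(s) of b.
- a (bin_id=4) pairs with 2 row(s) of b.
- a (bin_id=5) pairs with 2 row(s) of b.
- a (bin_id=4) pairs with 2 row(s) of b.
- a (bin_id=3) pairs with 2 row(s) of b.
- a (bin_id=6) pairs with 1 row(s) of b.
- a (bin_id=2) pairs with 3 row(s) of b.
- a (bin_id=2) pairs with 3 row(s) of b.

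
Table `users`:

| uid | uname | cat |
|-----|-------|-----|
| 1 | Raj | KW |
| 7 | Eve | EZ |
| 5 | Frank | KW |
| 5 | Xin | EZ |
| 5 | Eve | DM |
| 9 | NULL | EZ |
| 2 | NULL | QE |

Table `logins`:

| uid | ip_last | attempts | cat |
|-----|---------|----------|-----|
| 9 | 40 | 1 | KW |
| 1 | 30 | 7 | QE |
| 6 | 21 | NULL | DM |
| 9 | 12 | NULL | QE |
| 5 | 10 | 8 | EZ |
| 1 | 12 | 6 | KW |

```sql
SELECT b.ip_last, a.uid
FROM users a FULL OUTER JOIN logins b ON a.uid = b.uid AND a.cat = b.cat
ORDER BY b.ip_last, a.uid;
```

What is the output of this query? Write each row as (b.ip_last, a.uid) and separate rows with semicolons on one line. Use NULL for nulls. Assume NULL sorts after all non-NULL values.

(10, 5); (12, 1); (12, NULL); (21, NULL); (30, NULL); (40, NULL); (NULL, 2); (NULL, 5); (NULL, 5); (NULL, 7); (NULL, 9)

FULL OUTER JOIN keeps every row from both sides; unmatched rows get NULL for the other side's columns.
Matching on a.uid = b.uid AND a.cat = b.cat.
Matched pairs: 2; unmatched a rows kept: 5; unmatched b rows kept: 4.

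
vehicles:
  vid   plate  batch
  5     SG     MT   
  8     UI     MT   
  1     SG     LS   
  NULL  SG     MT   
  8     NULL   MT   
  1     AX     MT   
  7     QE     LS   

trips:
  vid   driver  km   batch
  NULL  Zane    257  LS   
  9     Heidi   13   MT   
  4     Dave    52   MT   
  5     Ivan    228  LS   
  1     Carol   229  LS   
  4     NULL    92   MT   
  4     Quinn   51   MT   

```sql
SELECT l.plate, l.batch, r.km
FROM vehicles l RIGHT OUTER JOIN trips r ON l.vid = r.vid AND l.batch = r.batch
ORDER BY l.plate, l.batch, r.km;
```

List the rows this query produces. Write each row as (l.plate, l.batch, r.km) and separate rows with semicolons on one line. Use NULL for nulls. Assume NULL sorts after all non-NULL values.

(SG, LS, 229); (NULL, NULL, 13); (NULL, NULL, 51); (NULL, NULL, 52); (NULL, NULL, 92); (NULL, NULL, 228); (NULL, NULL, 257)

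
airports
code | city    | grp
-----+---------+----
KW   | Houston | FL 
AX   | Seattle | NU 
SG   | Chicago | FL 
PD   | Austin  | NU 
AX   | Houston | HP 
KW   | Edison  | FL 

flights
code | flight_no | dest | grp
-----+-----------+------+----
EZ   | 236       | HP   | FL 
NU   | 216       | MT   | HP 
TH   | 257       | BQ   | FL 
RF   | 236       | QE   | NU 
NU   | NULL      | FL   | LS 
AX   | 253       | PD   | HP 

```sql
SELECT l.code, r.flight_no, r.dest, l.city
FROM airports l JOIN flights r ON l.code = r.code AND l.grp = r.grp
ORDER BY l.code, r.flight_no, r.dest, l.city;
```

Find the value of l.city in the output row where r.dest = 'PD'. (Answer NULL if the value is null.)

INNER JOIN keeps only pairs where the ON condition holds.
Matching on l.code = r.code AND l.grp = r.grp.
Matched pairs: 1.

Houston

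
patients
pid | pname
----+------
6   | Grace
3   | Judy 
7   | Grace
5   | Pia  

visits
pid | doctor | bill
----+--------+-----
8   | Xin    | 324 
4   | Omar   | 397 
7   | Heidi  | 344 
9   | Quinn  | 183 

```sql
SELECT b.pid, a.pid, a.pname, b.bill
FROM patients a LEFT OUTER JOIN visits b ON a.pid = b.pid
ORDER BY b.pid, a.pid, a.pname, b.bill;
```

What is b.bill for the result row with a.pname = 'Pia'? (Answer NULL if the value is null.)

LEFT JOIN keeps every row from `patients`; unmatched rows get NULL for `visits`'s columns.
Matching on a.pid = b.pid.
Matched pairs: 1; unmatched a rows kept: 3.

NULL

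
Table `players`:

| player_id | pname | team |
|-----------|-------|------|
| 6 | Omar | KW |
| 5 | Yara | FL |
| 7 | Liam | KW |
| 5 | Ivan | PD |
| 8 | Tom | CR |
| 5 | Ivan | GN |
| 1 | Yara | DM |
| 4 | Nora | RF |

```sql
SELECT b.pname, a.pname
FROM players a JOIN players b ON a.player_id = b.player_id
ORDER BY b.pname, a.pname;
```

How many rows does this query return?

14

INNER JOIN keeps only pairs where the ON condition holds.
Matching on a.player_id = b.player_id.
- player_id=6: 1 matching b row(s), so 1 row(s) emitted.
- player_id=5: 3 matching b row(s), so 3 row(s) emitted.
- player_id=7: 1 matching b row(s), so 1 row(s) emitted.
- player_id=5: 3 matching b row(s), so 3 row(s) emitted.
- player_id=8: 1 matching b row(s), so 1 row(s) emitted.
- player_id=5: 3 matching b row(s), so 3 row(s) emitted.
- player_id=1: 1 matching b row(s), so 1 row(s) emitted.
- player_id=4: 1 matching b row(s), so 1 row(s) emitted.
Total: 14 rows.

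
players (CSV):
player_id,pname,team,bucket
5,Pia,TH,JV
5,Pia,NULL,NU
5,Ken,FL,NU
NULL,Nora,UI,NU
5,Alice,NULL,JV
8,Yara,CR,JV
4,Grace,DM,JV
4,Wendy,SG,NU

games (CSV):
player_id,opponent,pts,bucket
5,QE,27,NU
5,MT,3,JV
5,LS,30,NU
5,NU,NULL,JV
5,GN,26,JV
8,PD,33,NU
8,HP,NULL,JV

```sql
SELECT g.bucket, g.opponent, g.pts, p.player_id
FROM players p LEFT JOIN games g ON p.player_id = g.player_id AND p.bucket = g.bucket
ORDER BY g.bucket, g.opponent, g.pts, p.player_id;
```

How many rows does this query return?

14

LEFT JOIN keeps every row from `players`; unmatched rows get NULL for `games`'s columns.
Matching on p.player_id = g.player_id AND p.bucket = g.bucket. A NULL in a compared column never satisfies the condition.
- player_id=5, bucket=JV: 3 matching g row(s), so 3 row(s) emitted.
- player_id=5, bucket=NU: 2 matching g row(s), so 2 row(s) emitted.
- player_id=5, bucket=NU: 2 matching g row(s), so 2 row(s) emitted.
- player_id=NULL, bucket=NU: no g row matches, row kept with g columns NULL.
- player_id=5, bucket=JV: 3 matching g row(s), so 3 row(s) emitted.
- player_id=8, bucket=JV: 1 matching g row(s), so 1 row(s) emitted.
- player_id=4, bucket=JV: no g row matches, row kept with g columns NULL.
- player_id=4, bucket=NU: no g row matches, row kept with g columns NULL.
Total: 11 matched + 3 padded = 14 rows.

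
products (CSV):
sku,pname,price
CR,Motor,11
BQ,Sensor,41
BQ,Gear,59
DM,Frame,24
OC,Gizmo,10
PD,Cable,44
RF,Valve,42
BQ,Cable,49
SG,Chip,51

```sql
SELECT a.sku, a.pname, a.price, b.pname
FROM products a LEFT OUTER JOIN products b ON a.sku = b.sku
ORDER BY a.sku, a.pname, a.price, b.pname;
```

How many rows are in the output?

15

LEFT JOIN keeps every row from `products a`; unmatched rows get NULL for `products b`'s columns.
Matching on a.sku = b.sku.
- a row (sku=CR): matches 1 b row(s) → 1 output row(s).
- a row (sku=BQ): matches 3 b row(s) → 3 output row(s).
- a row (sku=BQ): matches 3 b row(s) → 3 output row(s).
- a row (sku=DM): matches 1 b row(s) → 1 output row(s).
- a row (sku=OC): matches 1 b row(s) → 1 output row(s).
- a row (sku=PD): matches 1 b row(s) → 1 output row(s).
- a row (sku=RF): matches 1 b row(s) → 1 output row(s).
- a row (sku=BQ): matches 3 b row(s) → 3 output row(s).
- a row (sku=SG): matches 1 b row(s) → 1 output row(s).
Total: 15 rows.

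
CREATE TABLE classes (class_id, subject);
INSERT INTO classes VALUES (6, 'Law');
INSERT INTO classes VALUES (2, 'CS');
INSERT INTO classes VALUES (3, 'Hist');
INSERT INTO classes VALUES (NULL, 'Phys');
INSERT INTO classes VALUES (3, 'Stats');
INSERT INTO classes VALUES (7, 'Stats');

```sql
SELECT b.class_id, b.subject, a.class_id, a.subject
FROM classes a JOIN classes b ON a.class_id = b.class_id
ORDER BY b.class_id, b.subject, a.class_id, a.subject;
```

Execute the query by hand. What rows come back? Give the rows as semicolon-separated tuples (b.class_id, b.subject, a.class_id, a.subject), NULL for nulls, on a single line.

INNER JOIN keeps only pairs where the ON condition holds.
Matching on a.class_id = b.class_id. A NULL in a compared column never satisfies the condition.
- a row (class_id=6): matches 1 b row(s) → 1 output row(s).
- a row (class_id=2): matches 1 b row(s) → 1 output row(s).
- a row (class_id=3): matches 2 b row(s) → 2 output row(s).
- a row (class_id=NULL): no match → dropped.
- a row (class_id=3): matches 2 b row(s) → 2 output row(s).
- a row (class_id=7): matches 1 b row(s) → 1 output row(s).
After projecting and ordering:
b.class_id | b.subject | a.class_id | a.subject
2 | CS | 2 | CS
3 | Hist | 3 | Hist
3 | Hist | 3 | Stats
3 | Stats | 3 | Hist
3 | Stats | 3 | Stats
6 | Law | 6 | Law
7 | Stats | 7 | Stats

(2, CS, 2, CS); (3, Hist, 3, Hist); (3, Hist, 3, Stats); (3, Stats, 3, Hist); (3, Stats, 3, Stats); (6, Law, 6, Law); (7, Stats, 7, Stats)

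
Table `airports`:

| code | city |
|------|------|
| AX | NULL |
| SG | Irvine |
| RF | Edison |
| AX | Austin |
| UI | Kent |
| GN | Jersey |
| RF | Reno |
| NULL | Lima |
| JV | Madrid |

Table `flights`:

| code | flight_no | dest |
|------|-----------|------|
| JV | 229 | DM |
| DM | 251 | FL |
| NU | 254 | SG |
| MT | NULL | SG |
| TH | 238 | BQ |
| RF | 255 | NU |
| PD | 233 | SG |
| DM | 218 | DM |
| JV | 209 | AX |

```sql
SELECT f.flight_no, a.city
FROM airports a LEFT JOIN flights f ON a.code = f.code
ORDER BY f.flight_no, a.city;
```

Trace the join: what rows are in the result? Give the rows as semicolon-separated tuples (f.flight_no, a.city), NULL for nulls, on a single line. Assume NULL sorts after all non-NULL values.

(209, Madrid); (229, Madrid); (255, Edison); (255, Reno); (NULL, Austin); (NULL, Irvine); (NULL, Jersey); (NULL, Kent); (NULL, Lima); (NULL, NULL)

LEFT JOIN keeps every row from `airports`; unmatched rows get NULL for `flights`'s columns.
Matching on a.code = f.code. A NULL in a compared column never satisfies the condition.
Matched pairs: 4; unmatched a rows kept: 6.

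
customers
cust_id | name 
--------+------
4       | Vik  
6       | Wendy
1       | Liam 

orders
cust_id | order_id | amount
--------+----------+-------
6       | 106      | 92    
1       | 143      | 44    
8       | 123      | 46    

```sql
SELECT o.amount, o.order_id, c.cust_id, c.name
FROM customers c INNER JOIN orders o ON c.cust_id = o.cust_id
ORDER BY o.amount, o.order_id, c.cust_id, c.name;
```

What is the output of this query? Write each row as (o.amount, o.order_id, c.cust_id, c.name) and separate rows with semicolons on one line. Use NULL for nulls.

(44, 143, 1, Liam); (92, 106, 6, Wendy)

INNER JOIN keeps only pairs where the ON condition holds.
Matching on c.cust_id = o.cust_id.
Matched pairs: 2.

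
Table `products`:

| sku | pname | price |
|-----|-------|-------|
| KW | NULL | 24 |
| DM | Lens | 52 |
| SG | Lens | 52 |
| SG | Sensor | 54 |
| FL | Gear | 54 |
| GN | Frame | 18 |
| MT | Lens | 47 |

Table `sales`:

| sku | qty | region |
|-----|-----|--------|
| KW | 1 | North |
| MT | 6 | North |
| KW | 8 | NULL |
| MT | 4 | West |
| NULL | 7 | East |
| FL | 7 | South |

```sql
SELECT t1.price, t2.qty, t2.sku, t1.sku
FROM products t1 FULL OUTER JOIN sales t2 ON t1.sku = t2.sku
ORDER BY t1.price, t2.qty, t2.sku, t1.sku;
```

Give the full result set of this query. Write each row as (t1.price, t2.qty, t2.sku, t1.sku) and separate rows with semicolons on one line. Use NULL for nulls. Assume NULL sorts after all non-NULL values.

FULL OUTER JOIN keeps every row from both sides; unmatched rows get NULL for the other side's columns.
Matching on t1.sku = t2.sku. A NULL in a compared column never satisfies the condition.
- t1 row (sku=KW): matches 2 t2 row(s) → 2 output row(s).
- t1 row (sku=DM): no match → kept, t2 columns NULL.
- t1 row (sku=SG): no match → kept, t2 columns NULL.
- t1 row (sku=SG): no match → kept, t2 columns NULL.
- t1 row (sku=FL): matches 1 t2 row(s) → 1 output row(s).
- t1 row (sku=GN): no match → kept, t2 columns NULL.
- t1 row (sku=MT): matches 2 t2 row(s) → 2 output row(s).
- plus 1 unmatched t2 row(s), each kept with NULL t1 columns.
After projecting and ordering:
t1.price | t2.qty | t2.sku | t1.sku
18 | NULL | NULL | GN
24 | 1 | KW | KW
24 | 8 | KW | KW
47 | 4 | MT | MT
47 | 6 | MT | MT
52 | NULL | NULL | DM
52 | NULL | NULL | SG
54 | 7 | FL | FL
54 | NULL | NULL | SG
NULL | 7 | NULL | NULL

(18, NULL, NULL, GN); (24, 1, KW, KW); (24, 8, KW, KW); (47, 4, MT, MT); (47, 6, MT, MT); (52, NULL, NULL, DM); (52, NULL, NULL, SG); (54, 7, FL, FL); (54, NULL, NULL, SG); (NULL, 7, NULL, NULL)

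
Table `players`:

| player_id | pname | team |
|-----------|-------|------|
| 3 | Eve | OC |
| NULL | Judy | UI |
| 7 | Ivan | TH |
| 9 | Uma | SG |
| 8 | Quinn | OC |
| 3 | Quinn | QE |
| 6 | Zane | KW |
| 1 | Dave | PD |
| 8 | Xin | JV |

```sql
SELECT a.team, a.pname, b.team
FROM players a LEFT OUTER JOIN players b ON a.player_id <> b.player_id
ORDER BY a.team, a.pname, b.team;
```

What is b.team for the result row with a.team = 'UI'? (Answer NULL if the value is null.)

LEFT JOIN keeps every row from `players a`; unmatched rows get NULL for `players b`'s columns.
Matching on a.player_id <> b.player_id. A NULL in a compared column never satisfies the condition.
- a row (player_id=3): matches 6 b row(s) → 6 output row(s).
- a row (player_id=NULL): no match → kept, b columns NULL.
- a row (player_id=7): matches 7 b row(s) → 7 output row(s).
- a row (player_id=9): matches 7 b row(s) → 7 output row(s).
- a row (player_id=8): matches 6 b row(s) → 6 output row(s).
- a row (player_id=3): matches 6 b row(s) → 6 output row(s).
- a row (player_id=6): matches 7 b row(s) → 7 output row(s).
- a row (player_id=1): matches 7 b row(s) → 7 output row(s).
- a row (player_id=8): matches 6 b row(s) → 6 output row(s).

NULL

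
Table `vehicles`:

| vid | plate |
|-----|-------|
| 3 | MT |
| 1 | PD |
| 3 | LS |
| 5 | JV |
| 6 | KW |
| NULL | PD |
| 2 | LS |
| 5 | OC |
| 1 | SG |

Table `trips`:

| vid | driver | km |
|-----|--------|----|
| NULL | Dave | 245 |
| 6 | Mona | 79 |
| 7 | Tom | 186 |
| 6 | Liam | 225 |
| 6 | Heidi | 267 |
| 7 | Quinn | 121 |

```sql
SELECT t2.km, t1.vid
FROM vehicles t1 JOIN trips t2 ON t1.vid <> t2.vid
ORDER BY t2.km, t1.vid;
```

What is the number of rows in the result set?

37

INNER JOIN keeps only pairs where the ON condition holds.
Matching on t1.vid <> t2.vid. A NULL in a compared column never satisfies the condition.
Matched pairs: 37.
Total: 37 rows.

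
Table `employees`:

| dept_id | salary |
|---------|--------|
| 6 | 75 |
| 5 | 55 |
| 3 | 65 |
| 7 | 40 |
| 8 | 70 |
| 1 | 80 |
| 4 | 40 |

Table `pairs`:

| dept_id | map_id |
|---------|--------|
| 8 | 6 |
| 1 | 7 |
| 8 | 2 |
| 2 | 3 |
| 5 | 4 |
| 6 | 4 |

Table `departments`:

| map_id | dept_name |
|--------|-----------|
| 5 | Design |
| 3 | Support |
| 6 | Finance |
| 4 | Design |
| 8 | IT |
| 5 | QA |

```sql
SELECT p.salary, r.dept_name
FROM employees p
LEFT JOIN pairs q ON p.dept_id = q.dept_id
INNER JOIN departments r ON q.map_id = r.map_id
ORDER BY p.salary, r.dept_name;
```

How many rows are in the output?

Joins associate left-to-right: employees LEFT JOIN pairs on dept_id gives 8 intermediate row(s).
Then INNER JOIN `departments r` on map_id: keep only rows whose q.map_id appears in r.
Result: 3 row(s).

3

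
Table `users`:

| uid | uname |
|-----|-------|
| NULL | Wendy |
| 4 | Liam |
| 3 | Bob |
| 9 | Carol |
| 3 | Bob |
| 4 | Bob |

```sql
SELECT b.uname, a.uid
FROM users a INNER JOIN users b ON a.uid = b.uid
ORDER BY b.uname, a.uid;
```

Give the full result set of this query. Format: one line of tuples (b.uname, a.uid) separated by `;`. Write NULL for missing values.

INNER JOIN keeps only pairs where the ON condition holds.
Matching on a.uid = b.uid. A NULL in a compared column never satisfies the condition.
Matched pairs: 9.

(Bob, 3); (Bob, 3); (Bob, 3); (Bob, 3); (Bob, 4); (Bob, 4); (Carol, 9); (Liam, 4); (Liam, 4)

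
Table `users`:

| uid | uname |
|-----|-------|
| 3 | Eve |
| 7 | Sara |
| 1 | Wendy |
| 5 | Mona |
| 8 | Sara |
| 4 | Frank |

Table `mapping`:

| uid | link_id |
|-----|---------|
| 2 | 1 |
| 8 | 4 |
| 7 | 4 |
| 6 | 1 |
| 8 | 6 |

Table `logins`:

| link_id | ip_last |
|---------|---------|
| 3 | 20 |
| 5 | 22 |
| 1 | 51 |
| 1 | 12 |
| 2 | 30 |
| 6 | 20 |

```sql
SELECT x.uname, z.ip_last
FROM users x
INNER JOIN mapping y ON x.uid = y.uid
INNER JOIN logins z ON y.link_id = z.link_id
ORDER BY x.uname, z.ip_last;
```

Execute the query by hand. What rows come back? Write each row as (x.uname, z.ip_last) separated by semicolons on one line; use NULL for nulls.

(Sara, 20)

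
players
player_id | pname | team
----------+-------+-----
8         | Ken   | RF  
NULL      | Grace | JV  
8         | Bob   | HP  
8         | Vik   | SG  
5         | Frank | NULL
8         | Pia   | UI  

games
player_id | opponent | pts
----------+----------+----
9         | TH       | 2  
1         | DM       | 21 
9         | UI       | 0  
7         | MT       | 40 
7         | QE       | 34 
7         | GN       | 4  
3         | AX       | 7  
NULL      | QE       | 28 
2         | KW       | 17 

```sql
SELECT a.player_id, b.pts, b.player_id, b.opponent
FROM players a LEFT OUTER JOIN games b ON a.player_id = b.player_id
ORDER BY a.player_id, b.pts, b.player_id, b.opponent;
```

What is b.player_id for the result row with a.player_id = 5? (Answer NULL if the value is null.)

NULL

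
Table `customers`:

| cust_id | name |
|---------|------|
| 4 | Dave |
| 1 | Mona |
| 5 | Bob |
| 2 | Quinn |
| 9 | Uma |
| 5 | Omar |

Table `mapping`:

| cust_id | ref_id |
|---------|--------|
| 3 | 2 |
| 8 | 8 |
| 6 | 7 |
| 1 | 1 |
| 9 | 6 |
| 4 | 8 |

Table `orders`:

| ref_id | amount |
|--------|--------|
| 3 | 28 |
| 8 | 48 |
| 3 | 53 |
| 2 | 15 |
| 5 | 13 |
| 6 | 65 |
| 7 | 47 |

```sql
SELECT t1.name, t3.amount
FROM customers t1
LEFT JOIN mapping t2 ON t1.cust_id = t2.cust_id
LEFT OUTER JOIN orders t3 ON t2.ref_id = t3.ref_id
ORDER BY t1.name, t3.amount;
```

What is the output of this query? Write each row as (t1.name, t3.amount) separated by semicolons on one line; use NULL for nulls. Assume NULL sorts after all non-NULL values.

(Bob, NULL); (Dave, 48); (Mona, NULL); (Omar, NULL); (Quinn, NULL); (Uma, 65)

Evaluate left to right. First `customers t1 LEFT JOIN mapping t2` on cust_id: 6 row(s).
Then LEFT JOIN `orders t3` on ref_id: each of those 6 rows is kept; rows whose t2.ref_id has no match in t3 get NULL for t3's columns.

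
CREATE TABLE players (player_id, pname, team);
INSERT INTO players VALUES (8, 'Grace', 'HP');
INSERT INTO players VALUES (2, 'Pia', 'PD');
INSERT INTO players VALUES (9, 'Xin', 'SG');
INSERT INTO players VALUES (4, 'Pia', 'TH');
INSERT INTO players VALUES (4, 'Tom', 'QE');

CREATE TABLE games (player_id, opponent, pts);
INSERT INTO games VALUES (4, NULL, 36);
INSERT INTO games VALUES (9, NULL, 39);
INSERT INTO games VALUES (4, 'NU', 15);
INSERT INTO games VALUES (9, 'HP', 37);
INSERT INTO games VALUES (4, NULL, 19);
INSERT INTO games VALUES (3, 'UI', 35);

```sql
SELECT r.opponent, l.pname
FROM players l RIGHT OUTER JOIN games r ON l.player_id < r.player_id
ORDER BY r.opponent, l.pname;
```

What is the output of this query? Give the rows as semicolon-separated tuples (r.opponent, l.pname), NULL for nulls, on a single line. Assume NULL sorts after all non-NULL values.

RIGHT JOIN keeps every row from `games`; unmatched rows get NULL for `players`'s columns.
Matching on l.player_id < r.player_id.
- l row (player_id=8): matches 2 r row(s) → 2 output row(s).
- l row (player_id=2): matches 6 r row(s) → 6 output row(s).
- l row (player_id=9): no match.
- l row (player_id=4): matches 2 r row(s) → 2 output row(s).
- l row (player_id=4): matches 2 r row(s) → 2 output row(s).
- every r row matched at least one l row.

(HP, Grace); (HP, Pia); (HP, Pia); (HP, Tom); (NU, Pia); (UI, Pia); (NULL, Grace); (NULL, Pia); (NULL, Pia); (NULL, Pia); (NULL, Pia); (NULL, Tom)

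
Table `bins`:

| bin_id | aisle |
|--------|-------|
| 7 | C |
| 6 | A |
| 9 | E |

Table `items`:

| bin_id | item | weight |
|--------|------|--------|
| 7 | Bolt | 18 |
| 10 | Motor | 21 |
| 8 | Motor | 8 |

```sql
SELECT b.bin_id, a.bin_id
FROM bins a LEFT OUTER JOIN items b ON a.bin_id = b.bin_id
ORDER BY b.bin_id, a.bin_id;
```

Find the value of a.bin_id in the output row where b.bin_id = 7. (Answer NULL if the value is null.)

7

LEFT JOIN keeps every row from `bins`; unmatched rows get NULL for `items`'s columns.
Matching on a.bin_id = b.bin_id.
- a row (bin_id=7): matches 1 b row(s) → 1 output row(s).
- a row (bin_id=6): no match → kept, b columns NULL.
- a row (bin_id=9): no match → kept, b columns NULL.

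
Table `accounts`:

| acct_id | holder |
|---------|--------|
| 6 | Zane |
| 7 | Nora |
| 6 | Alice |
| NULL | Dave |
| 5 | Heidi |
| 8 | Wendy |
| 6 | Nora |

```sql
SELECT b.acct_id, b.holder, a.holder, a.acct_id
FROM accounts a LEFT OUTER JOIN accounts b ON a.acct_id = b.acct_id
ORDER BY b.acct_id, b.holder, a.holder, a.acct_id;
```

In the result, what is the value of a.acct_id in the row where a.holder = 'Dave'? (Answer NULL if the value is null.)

NULL

LEFT JOIN keeps every row from `accounts a`; unmatched rows get NULL for `accounts b`'s columns.
Matching on a.acct_id = b.acct_id. A NULL in a compared column never satisfies the condition.
- a[0] acct_id=6 → 3 match(es) in b → 3 row(s).
- a[1] acct_id=7 → 1 match(es) in b → 1 row(s).
- a[2] acct_id=6 → 3 match(es) in b → 3 row(s).
- a[3] acct_id=NULL → no match; kept with NULLs on the b side.
- a[4] acct_id=5 → 1 match(es) in b → 1 row(s).
- a[5] acct_id=8 → 1 match(es) in b → 1 row(s).
- a[6] acct_id=6 → 3 match(es) in b → 3 row(s).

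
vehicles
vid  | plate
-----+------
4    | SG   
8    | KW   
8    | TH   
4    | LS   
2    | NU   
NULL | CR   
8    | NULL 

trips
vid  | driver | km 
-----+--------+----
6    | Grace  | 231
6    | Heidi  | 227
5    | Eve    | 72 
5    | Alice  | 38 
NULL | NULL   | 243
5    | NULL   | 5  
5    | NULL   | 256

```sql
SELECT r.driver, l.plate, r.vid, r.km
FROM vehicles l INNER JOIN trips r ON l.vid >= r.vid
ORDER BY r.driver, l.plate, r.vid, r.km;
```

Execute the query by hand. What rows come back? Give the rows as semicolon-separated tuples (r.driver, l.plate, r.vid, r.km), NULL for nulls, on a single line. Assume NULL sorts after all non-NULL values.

INNER JOIN keeps only pairs where the ON condition holds.
Matching on l.vid >= r.vid. A NULL in a compared column never satisfies the condition.
Matched pairs: 18.

(Alice, KW, 5, 38); (Alice, TH, 5, 38); (Alice, NULL, 5, 38); (Eve, KW, 5, 72); (Eve, TH, 5, 72); (Eve, NULL, 5, 72); (Grace, KW, 6, 231); (Grace, TH, 6, 231); (Grace, NULL, 6, 231); (Heidi, KW, 6, 227); (Heidi, TH, 6, 227); (Heidi, NULL, 6, 227); (NULL, KW, 5, 5); (NULL, KW, 5, 256); (NULL, TH, 5, 5); (NULL, TH, 5, 256); (NULL, NULL, 5, 5); (NULL, NULL, 5, 256)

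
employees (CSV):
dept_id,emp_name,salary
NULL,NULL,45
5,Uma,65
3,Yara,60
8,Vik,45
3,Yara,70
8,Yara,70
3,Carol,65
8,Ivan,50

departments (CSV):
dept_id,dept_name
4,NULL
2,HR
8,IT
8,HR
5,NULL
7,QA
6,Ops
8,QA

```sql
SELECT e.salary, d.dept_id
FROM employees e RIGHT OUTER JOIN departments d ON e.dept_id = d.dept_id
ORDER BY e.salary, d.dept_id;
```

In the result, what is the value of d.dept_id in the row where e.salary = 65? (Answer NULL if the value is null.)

5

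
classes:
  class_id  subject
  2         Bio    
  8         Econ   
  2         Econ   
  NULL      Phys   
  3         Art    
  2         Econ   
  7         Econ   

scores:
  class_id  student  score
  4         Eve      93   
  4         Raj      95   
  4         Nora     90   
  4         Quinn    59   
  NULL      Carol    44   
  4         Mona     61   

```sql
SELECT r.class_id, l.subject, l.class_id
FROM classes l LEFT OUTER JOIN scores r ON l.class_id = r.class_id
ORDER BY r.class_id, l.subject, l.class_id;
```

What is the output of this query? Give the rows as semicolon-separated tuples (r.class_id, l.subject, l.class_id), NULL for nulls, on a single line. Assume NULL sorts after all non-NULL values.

(NULL, Art, 3); (NULL, Bio, 2); (NULL, Econ, 2); (NULL, Econ, 2); (NULL, Econ, 7); (NULL, Econ, 8); (NULL, Phys, NULL)

LEFT JOIN keeps every row from `classes`; unmatched rows get NULL for `scores`'s columns.
Matching on l.class_id = r.class_id. A NULL in a compared column never satisfies the condition.
- class_id=2: no r row matches, row kept with r columns NULL.
- class_id=8: no r row matches, row kept with r columns NULL.
- class_id=2: no r row matches, row kept with r columns NULL.
- class_id=NULL: no r row matches, row kept with r columns NULL.
- class_id=3: no r row matches, row kept with r columns NULL.
- class_id=2: no r row matches, row kept with r columns NULL.
- class_id=7: no r row matches, row kept with r columns NULL.
After projecting and ordering:
r.class_id | l.subject | l.class_id
NULL | Art | 3
NULL | Bio | 2
NULL | Econ | 2
NULL | Econ | 2
NULL | Econ | 7
NULL | Econ | 8
NULL | Phys | NULL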